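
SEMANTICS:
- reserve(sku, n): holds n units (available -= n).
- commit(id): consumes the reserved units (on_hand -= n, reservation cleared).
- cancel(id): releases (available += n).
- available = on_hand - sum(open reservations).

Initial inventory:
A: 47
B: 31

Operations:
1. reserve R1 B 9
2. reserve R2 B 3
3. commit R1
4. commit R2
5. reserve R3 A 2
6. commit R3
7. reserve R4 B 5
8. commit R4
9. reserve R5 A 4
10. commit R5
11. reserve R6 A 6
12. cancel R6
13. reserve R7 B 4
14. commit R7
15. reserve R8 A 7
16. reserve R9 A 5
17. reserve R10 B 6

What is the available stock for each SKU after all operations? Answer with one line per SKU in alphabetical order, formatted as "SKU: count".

Answer: A: 29
B: 4

Derivation:
Step 1: reserve R1 B 9 -> on_hand[A=47 B=31] avail[A=47 B=22] open={R1}
Step 2: reserve R2 B 3 -> on_hand[A=47 B=31] avail[A=47 B=19] open={R1,R2}
Step 3: commit R1 -> on_hand[A=47 B=22] avail[A=47 B=19] open={R2}
Step 4: commit R2 -> on_hand[A=47 B=19] avail[A=47 B=19] open={}
Step 5: reserve R3 A 2 -> on_hand[A=47 B=19] avail[A=45 B=19] open={R3}
Step 6: commit R3 -> on_hand[A=45 B=19] avail[A=45 B=19] open={}
Step 7: reserve R4 B 5 -> on_hand[A=45 B=19] avail[A=45 B=14] open={R4}
Step 8: commit R4 -> on_hand[A=45 B=14] avail[A=45 B=14] open={}
Step 9: reserve R5 A 4 -> on_hand[A=45 B=14] avail[A=41 B=14] open={R5}
Step 10: commit R5 -> on_hand[A=41 B=14] avail[A=41 B=14] open={}
Step 11: reserve R6 A 6 -> on_hand[A=41 B=14] avail[A=35 B=14] open={R6}
Step 12: cancel R6 -> on_hand[A=41 B=14] avail[A=41 B=14] open={}
Step 13: reserve R7 B 4 -> on_hand[A=41 B=14] avail[A=41 B=10] open={R7}
Step 14: commit R7 -> on_hand[A=41 B=10] avail[A=41 B=10] open={}
Step 15: reserve R8 A 7 -> on_hand[A=41 B=10] avail[A=34 B=10] open={R8}
Step 16: reserve R9 A 5 -> on_hand[A=41 B=10] avail[A=29 B=10] open={R8,R9}
Step 17: reserve R10 B 6 -> on_hand[A=41 B=10] avail[A=29 B=4] open={R10,R8,R9}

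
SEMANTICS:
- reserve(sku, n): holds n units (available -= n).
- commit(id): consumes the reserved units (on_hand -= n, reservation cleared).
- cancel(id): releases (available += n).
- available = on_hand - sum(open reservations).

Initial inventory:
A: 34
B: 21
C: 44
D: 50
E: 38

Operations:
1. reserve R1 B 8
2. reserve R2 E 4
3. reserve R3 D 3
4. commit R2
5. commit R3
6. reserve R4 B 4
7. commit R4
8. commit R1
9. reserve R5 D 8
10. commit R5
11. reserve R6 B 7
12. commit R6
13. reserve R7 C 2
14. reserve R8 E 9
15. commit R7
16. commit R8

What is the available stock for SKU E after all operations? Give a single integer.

Answer: 25

Derivation:
Step 1: reserve R1 B 8 -> on_hand[A=34 B=21 C=44 D=50 E=38] avail[A=34 B=13 C=44 D=50 E=38] open={R1}
Step 2: reserve R2 E 4 -> on_hand[A=34 B=21 C=44 D=50 E=38] avail[A=34 B=13 C=44 D=50 E=34] open={R1,R2}
Step 3: reserve R3 D 3 -> on_hand[A=34 B=21 C=44 D=50 E=38] avail[A=34 B=13 C=44 D=47 E=34] open={R1,R2,R3}
Step 4: commit R2 -> on_hand[A=34 B=21 C=44 D=50 E=34] avail[A=34 B=13 C=44 D=47 E=34] open={R1,R3}
Step 5: commit R3 -> on_hand[A=34 B=21 C=44 D=47 E=34] avail[A=34 B=13 C=44 D=47 E=34] open={R1}
Step 6: reserve R4 B 4 -> on_hand[A=34 B=21 C=44 D=47 E=34] avail[A=34 B=9 C=44 D=47 E=34] open={R1,R4}
Step 7: commit R4 -> on_hand[A=34 B=17 C=44 D=47 E=34] avail[A=34 B=9 C=44 D=47 E=34] open={R1}
Step 8: commit R1 -> on_hand[A=34 B=9 C=44 D=47 E=34] avail[A=34 B=9 C=44 D=47 E=34] open={}
Step 9: reserve R5 D 8 -> on_hand[A=34 B=9 C=44 D=47 E=34] avail[A=34 B=9 C=44 D=39 E=34] open={R5}
Step 10: commit R5 -> on_hand[A=34 B=9 C=44 D=39 E=34] avail[A=34 B=9 C=44 D=39 E=34] open={}
Step 11: reserve R6 B 7 -> on_hand[A=34 B=9 C=44 D=39 E=34] avail[A=34 B=2 C=44 D=39 E=34] open={R6}
Step 12: commit R6 -> on_hand[A=34 B=2 C=44 D=39 E=34] avail[A=34 B=2 C=44 D=39 E=34] open={}
Step 13: reserve R7 C 2 -> on_hand[A=34 B=2 C=44 D=39 E=34] avail[A=34 B=2 C=42 D=39 E=34] open={R7}
Step 14: reserve R8 E 9 -> on_hand[A=34 B=2 C=44 D=39 E=34] avail[A=34 B=2 C=42 D=39 E=25] open={R7,R8}
Step 15: commit R7 -> on_hand[A=34 B=2 C=42 D=39 E=34] avail[A=34 B=2 C=42 D=39 E=25] open={R8}
Step 16: commit R8 -> on_hand[A=34 B=2 C=42 D=39 E=25] avail[A=34 B=2 C=42 D=39 E=25] open={}
Final available[E] = 25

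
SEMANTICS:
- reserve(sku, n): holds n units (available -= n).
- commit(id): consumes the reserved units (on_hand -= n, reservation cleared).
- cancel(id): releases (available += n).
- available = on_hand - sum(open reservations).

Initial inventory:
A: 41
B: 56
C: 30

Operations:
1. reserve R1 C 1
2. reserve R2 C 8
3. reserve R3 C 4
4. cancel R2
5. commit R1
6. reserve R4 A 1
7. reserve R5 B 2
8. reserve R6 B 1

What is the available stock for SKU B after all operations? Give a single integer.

Answer: 53

Derivation:
Step 1: reserve R1 C 1 -> on_hand[A=41 B=56 C=30] avail[A=41 B=56 C=29] open={R1}
Step 2: reserve R2 C 8 -> on_hand[A=41 B=56 C=30] avail[A=41 B=56 C=21] open={R1,R2}
Step 3: reserve R3 C 4 -> on_hand[A=41 B=56 C=30] avail[A=41 B=56 C=17] open={R1,R2,R3}
Step 4: cancel R2 -> on_hand[A=41 B=56 C=30] avail[A=41 B=56 C=25] open={R1,R3}
Step 5: commit R1 -> on_hand[A=41 B=56 C=29] avail[A=41 B=56 C=25] open={R3}
Step 6: reserve R4 A 1 -> on_hand[A=41 B=56 C=29] avail[A=40 B=56 C=25] open={R3,R4}
Step 7: reserve R5 B 2 -> on_hand[A=41 B=56 C=29] avail[A=40 B=54 C=25] open={R3,R4,R5}
Step 8: reserve R6 B 1 -> on_hand[A=41 B=56 C=29] avail[A=40 B=53 C=25] open={R3,R4,R5,R6}
Final available[B] = 53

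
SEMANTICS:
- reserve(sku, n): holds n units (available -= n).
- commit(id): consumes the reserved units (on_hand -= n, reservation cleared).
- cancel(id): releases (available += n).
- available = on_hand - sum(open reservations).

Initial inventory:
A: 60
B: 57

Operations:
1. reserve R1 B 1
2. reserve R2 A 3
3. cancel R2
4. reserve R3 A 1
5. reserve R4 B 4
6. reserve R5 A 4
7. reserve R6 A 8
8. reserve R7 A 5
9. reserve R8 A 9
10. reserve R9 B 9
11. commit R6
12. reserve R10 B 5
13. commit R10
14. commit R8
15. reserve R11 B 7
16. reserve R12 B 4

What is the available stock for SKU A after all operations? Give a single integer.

Answer: 33

Derivation:
Step 1: reserve R1 B 1 -> on_hand[A=60 B=57] avail[A=60 B=56] open={R1}
Step 2: reserve R2 A 3 -> on_hand[A=60 B=57] avail[A=57 B=56] open={R1,R2}
Step 3: cancel R2 -> on_hand[A=60 B=57] avail[A=60 B=56] open={R1}
Step 4: reserve R3 A 1 -> on_hand[A=60 B=57] avail[A=59 B=56] open={R1,R3}
Step 5: reserve R4 B 4 -> on_hand[A=60 B=57] avail[A=59 B=52] open={R1,R3,R4}
Step 6: reserve R5 A 4 -> on_hand[A=60 B=57] avail[A=55 B=52] open={R1,R3,R4,R5}
Step 7: reserve R6 A 8 -> on_hand[A=60 B=57] avail[A=47 B=52] open={R1,R3,R4,R5,R6}
Step 8: reserve R7 A 5 -> on_hand[A=60 B=57] avail[A=42 B=52] open={R1,R3,R4,R5,R6,R7}
Step 9: reserve R8 A 9 -> on_hand[A=60 B=57] avail[A=33 B=52] open={R1,R3,R4,R5,R6,R7,R8}
Step 10: reserve R9 B 9 -> on_hand[A=60 B=57] avail[A=33 B=43] open={R1,R3,R4,R5,R6,R7,R8,R9}
Step 11: commit R6 -> on_hand[A=52 B=57] avail[A=33 B=43] open={R1,R3,R4,R5,R7,R8,R9}
Step 12: reserve R10 B 5 -> on_hand[A=52 B=57] avail[A=33 B=38] open={R1,R10,R3,R4,R5,R7,R8,R9}
Step 13: commit R10 -> on_hand[A=52 B=52] avail[A=33 B=38] open={R1,R3,R4,R5,R7,R8,R9}
Step 14: commit R8 -> on_hand[A=43 B=52] avail[A=33 B=38] open={R1,R3,R4,R5,R7,R9}
Step 15: reserve R11 B 7 -> on_hand[A=43 B=52] avail[A=33 B=31] open={R1,R11,R3,R4,R5,R7,R9}
Step 16: reserve R12 B 4 -> on_hand[A=43 B=52] avail[A=33 B=27] open={R1,R11,R12,R3,R4,R5,R7,R9}
Final available[A] = 33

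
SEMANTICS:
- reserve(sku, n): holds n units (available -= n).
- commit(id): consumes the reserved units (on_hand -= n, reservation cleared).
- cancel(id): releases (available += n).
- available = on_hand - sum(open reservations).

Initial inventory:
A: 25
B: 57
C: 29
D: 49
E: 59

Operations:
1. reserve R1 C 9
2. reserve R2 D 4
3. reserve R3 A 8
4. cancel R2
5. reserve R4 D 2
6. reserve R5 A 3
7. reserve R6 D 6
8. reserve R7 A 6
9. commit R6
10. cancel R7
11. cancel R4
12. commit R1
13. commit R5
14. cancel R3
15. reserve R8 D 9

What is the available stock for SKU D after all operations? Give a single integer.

Step 1: reserve R1 C 9 -> on_hand[A=25 B=57 C=29 D=49 E=59] avail[A=25 B=57 C=20 D=49 E=59] open={R1}
Step 2: reserve R2 D 4 -> on_hand[A=25 B=57 C=29 D=49 E=59] avail[A=25 B=57 C=20 D=45 E=59] open={R1,R2}
Step 3: reserve R3 A 8 -> on_hand[A=25 B=57 C=29 D=49 E=59] avail[A=17 B=57 C=20 D=45 E=59] open={R1,R2,R3}
Step 4: cancel R2 -> on_hand[A=25 B=57 C=29 D=49 E=59] avail[A=17 B=57 C=20 D=49 E=59] open={R1,R3}
Step 5: reserve R4 D 2 -> on_hand[A=25 B=57 C=29 D=49 E=59] avail[A=17 B=57 C=20 D=47 E=59] open={R1,R3,R4}
Step 6: reserve R5 A 3 -> on_hand[A=25 B=57 C=29 D=49 E=59] avail[A=14 B=57 C=20 D=47 E=59] open={R1,R3,R4,R5}
Step 7: reserve R6 D 6 -> on_hand[A=25 B=57 C=29 D=49 E=59] avail[A=14 B=57 C=20 D=41 E=59] open={R1,R3,R4,R5,R6}
Step 8: reserve R7 A 6 -> on_hand[A=25 B=57 C=29 D=49 E=59] avail[A=8 B=57 C=20 D=41 E=59] open={R1,R3,R4,R5,R6,R7}
Step 9: commit R6 -> on_hand[A=25 B=57 C=29 D=43 E=59] avail[A=8 B=57 C=20 D=41 E=59] open={R1,R3,R4,R5,R7}
Step 10: cancel R7 -> on_hand[A=25 B=57 C=29 D=43 E=59] avail[A=14 B=57 C=20 D=41 E=59] open={R1,R3,R4,R5}
Step 11: cancel R4 -> on_hand[A=25 B=57 C=29 D=43 E=59] avail[A=14 B=57 C=20 D=43 E=59] open={R1,R3,R5}
Step 12: commit R1 -> on_hand[A=25 B=57 C=20 D=43 E=59] avail[A=14 B=57 C=20 D=43 E=59] open={R3,R5}
Step 13: commit R5 -> on_hand[A=22 B=57 C=20 D=43 E=59] avail[A=14 B=57 C=20 D=43 E=59] open={R3}
Step 14: cancel R3 -> on_hand[A=22 B=57 C=20 D=43 E=59] avail[A=22 B=57 C=20 D=43 E=59] open={}
Step 15: reserve R8 D 9 -> on_hand[A=22 B=57 C=20 D=43 E=59] avail[A=22 B=57 C=20 D=34 E=59] open={R8}
Final available[D] = 34

Answer: 34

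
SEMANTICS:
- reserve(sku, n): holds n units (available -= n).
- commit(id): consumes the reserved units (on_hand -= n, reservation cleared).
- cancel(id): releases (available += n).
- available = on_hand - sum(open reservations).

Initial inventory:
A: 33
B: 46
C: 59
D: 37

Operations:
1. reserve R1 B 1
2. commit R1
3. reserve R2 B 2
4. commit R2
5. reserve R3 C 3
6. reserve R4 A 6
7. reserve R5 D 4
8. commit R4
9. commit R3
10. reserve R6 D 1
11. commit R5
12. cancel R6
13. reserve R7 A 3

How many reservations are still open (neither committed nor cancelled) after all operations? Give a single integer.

Answer: 1

Derivation:
Step 1: reserve R1 B 1 -> on_hand[A=33 B=46 C=59 D=37] avail[A=33 B=45 C=59 D=37] open={R1}
Step 2: commit R1 -> on_hand[A=33 B=45 C=59 D=37] avail[A=33 B=45 C=59 D=37] open={}
Step 3: reserve R2 B 2 -> on_hand[A=33 B=45 C=59 D=37] avail[A=33 B=43 C=59 D=37] open={R2}
Step 4: commit R2 -> on_hand[A=33 B=43 C=59 D=37] avail[A=33 B=43 C=59 D=37] open={}
Step 5: reserve R3 C 3 -> on_hand[A=33 B=43 C=59 D=37] avail[A=33 B=43 C=56 D=37] open={R3}
Step 6: reserve R4 A 6 -> on_hand[A=33 B=43 C=59 D=37] avail[A=27 B=43 C=56 D=37] open={R3,R4}
Step 7: reserve R5 D 4 -> on_hand[A=33 B=43 C=59 D=37] avail[A=27 B=43 C=56 D=33] open={R3,R4,R5}
Step 8: commit R4 -> on_hand[A=27 B=43 C=59 D=37] avail[A=27 B=43 C=56 D=33] open={R3,R5}
Step 9: commit R3 -> on_hand[A=27 B=43 C=56 D=37] avail[A=27 B=43 C=56 D=33] open={R5}
Step 10: reserve R6 D 1 -> on_hand[A=27 B=43 C=56 D=37] avail[A=27 B=43 C=56 D=32] open={R5,R6}
Step 11: commit R5 -> on_hand[A=27 B=43 C=56 D=33] avail[A=27 B=43 C=56 D=32] open={R6}
Step 12: cancel R6 -> on_hand[A=27 B=43 C=56 D=33] avail[A=27 B=43 C=56 D=33] open={}
Step 13: reserve R7 A 3 -> on_hand[A=27 B=43 C=56 D=33] avail[A=24 B=43 C=56 D=33] open={R7}
Open reservations: ['R7'] -> 1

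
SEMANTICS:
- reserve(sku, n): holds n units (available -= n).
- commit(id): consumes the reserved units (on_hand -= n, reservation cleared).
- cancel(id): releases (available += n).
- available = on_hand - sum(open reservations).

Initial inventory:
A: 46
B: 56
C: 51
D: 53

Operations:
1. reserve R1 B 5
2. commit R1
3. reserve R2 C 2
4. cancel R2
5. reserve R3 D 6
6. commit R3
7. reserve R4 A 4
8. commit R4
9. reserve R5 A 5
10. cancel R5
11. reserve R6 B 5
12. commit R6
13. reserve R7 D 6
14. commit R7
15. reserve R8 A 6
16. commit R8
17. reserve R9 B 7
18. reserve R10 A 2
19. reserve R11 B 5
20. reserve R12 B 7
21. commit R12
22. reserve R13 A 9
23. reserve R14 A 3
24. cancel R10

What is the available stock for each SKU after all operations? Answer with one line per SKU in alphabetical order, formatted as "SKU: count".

Answer: A: 24
B: 27
C: 51
D: 41

Derivation:
Step 1: reserve R1 B 5 -> on_hand[A=46 B=56 C=51 D=53] avail[A=46 B=51 C=51 D=53] open={R1}
Step 2: commit R1 -> on_hand[A=46 B=51 C=51 D=53] avail[A=46 B=51 C=51 D=53] open={}
Step 3: reserve R2 C 2 -> on_hand[A=46 B=51 C=51 D=53] avail[A=46 B=51 C=49 D=53] open={R2}
Step 4: cancel R2 -> on_hand[A=46 B=51 C=51 D=53] avail[A=46 B=51 C=51 D=53] open={}
Step 5: reserve R3 D 6 -> on_hand[A=46 B=51 C=51 D=53] avail[A=46 B=51 C=51 D=47] open={R3}
Step 6: commit R3 -> on_hand[A=46 B=51 C=51 D=47] avail[A=46 B=51 C=51 D=47] open={}
Step 7: reserve R4 A 4 -> on_hand[A=46 B=51 C=51 D=47] avail[A=42 B=51 C=51 D=47] open={R4}
Step 8: commit R4 -> on_hand[A=42 B=51 C=51 D=47] avail[A=42 B=51 C=51 D=47] open={}
Step 9: reserve R5 A 5 -> on_hand[A=42 B=51 C=51 D=47] avail[A=37 B=51 C=51 D=47] open={R5}
Step 10: cancel R5 -> on_hand[A=42 B=51 C=51 D=47] avail[A=42 B=51 C=51 D=47] open={}
Step 11: reserve R6 B 5 -> on_hand[A=42 B=51 C=51 D=47] avail[A=42 B=46 C=51 D=47] open={R6}
Step 12: commit R6 -> on_hand[A=42 B=46 C=51 D=47] avail[A=42 B=46 C=51 D=47] open={}
Step 13: reserve R7 D 6 -> on_hand[A=42 B=46 C=51 D=47] avail[A=42 B=46 C=51 D=41] open={R7}
Step 14: commit R7 -> on_hand[A=42 B=46 C=51 D=41] avail[A=42 B=46 C=51 D=41] open={}
Step 15: reserve R8 A 6 -> on_hand[A=42 B=46 C=51 D=41] avail[A=36 B=46 C=51 D=41] open={R8}
Step 16: commit R8 -> on_hand[A=36 B=46 C=51 D=41] avail[A=36 B=46 C=51 D=41] open={}
Step 17: reserve R9 B 7 -> on_hand[A=36 B=46 C=51 D=41] avail[A=36 B=39 C=51 D=41] open={R9}
Step 18: reserve R10 A 2 -> on_hand[A=36 B=46 C=51 D=41] avail[A=34 B=39 C=51 D=41] open={R10,R9}
Step 19: reserve R11 B 5 -> on_hand[A=36 B=46 C=51 D=41] avail[A=34 B=34 C=51 D=41] open={R10,R11,R9}
Step 20: reserve R12 B 7 -> on_hand[A=36 B=46 C=51 D=41] avail[A=34 B=27 C=51 D=41] open={R10,R11,R12,R9}
Step 21: commit R12 -> on_hand[A=36 B=39 C=51 D=41] avail[A=34 B=27 C=51 D=41] open={R10,R11,R9}
Step 22: reserve R13 A 9 -> on_hand[A=36 B=39 C=51 D=41] avail[A=25 B=27 C=51 D=41] open={R10,R11,R13,R9}
Step 23: reserve R14 A 3 -> on_hand[A=36 B=39 C=51 D=41] avail[A=22 B=27 C=51 D=41] open={R10,R11,R13,R14,R9}
Step 24: cancel R10 -> on_hand[A=36 B=39 C=51 D=41] avail[A=24 B=27 C=51 D=41] open={R11,R13,R14,R9}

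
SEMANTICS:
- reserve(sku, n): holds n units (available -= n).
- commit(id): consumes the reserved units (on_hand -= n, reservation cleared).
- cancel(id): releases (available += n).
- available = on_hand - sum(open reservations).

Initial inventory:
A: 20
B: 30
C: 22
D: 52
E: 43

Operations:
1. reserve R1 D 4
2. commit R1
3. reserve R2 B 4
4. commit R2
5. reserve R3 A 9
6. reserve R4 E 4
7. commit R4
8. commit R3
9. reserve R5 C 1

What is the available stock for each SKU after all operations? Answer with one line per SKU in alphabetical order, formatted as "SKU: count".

Answer: A: 11
B: 26
C: 21
D: 48
E: 39

Derivation:
Step 1: reserve R1 D 4 -> on_hand[A=20 B=30 C=22 D=52 E=43] avail[A=20 B=30 C=22 D=48 E=43] open={R1}
Step 2: commit R1 -> on_hand[A=20 B=30 C=22 D=48 E=43] avail[A=20 B=30 C=22 D=48 E=43] open={}
Step 3: reserve R2 B 4 -> on_hand[A=20 B=30 C=22 D=48 E=43] avail[A=20 B=26 C=22 D=48 E=43] open={R2}
Step 4: commit R2 -> on_hand[A=20 B=26 C=22 D=48 E=43] avail[A=20 B=26 C=22 D=48 E=43] open={}
Step 5: reserve R3 A 9 -> on_hand[A=20 B=26 C=22 D=48 E=43] avail[A=11 B=26 C=22 D=48 E=43] open={R3}
Step 6: reserve R4 E 4 -> on_hand[A=20 B=26 C=22 D=48 E=43] avail[A=11 B=26 C=22 D=48 E=39] open={R3,R4}
Step 7: commit R4 -> on_hand[A=20 B=26 C=22 D=48 E=39] avail[A=11 B=26 C=22 D=48 E=39] open={R3}
Step 8: commit R3 -> on_hand[A=11 B=26 C=22 D=48 E=39] avail[A=11 B=26 C=22 D=48 E=39] open={}
Step 9: reserve R5 C 1 -> on_hand[A=11 B=26 C=22 D=48 E=39] avail[A=11 B=26 C=21 D=48 E=39] open={R5}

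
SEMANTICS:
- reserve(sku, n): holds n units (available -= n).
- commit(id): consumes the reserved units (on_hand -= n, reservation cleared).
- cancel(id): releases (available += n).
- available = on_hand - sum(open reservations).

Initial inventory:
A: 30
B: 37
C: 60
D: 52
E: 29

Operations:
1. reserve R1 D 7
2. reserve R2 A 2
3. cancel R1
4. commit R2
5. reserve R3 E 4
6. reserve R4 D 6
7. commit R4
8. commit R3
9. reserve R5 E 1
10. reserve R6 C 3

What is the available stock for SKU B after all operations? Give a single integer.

Step 1: reserve R1 D 7 -> on_hand[A=30 B=37 C=60 D=52 E=29] avail[A=30 B=37 C=60 D=45 E=29] open={R1}
Step 2: reserve R2 A 2 -> on_hand[A=30 B=37 C=60 D=52 E=29] avail[A=28 B=37 C=60 D=45 E=29] open={R1,R2}
Step 3: cancel R1 -> on_hand[A=30 B=37 C=60 D=52 E=29] avail[A=28 B=37 C=60 D=52 E=29] open={R2}
Step 4: commit R2 -> on_hand[A=28 B=37 C=60 D=52 E=29] avail[A=28 B=37 C=60 D=52 E=29] open={}
Step 5: reserve R3 E 4 -> on_hand[A=28 B=37 C=60 D=52 E=29] avail[A=28 B=37 C=60 D=52 E=25] open={R3}
Step 6: reserve R4 D 6 -> on_hand[A=28 B=37 C=60 D=52 E=29] avail[A=28 B=37 C=60 D=46 E=25] open={R3,R4}
Step 7: commit R4 -> on_hand[A=28 B=37 C=60 D=46 E=29] avail[A=28 B=37 C=60 D=46 E=25] open={R3}
Step 8: commit R3 -> on_hand[A=28 B=37 C=60 D=46 E=25] avail[A=28 B=37 C=60 D=46 E=25] open={}
Step 9: reserve R5 E 1 -> on_hand[A=28 B=37 C=60 D=46 E=25] avail[A=28 B=37 C=60 D=46 E=24] open={R5}
Step 10: reserve R6 C 3 -> on_hand[A=28 B=37 C=60 D=46 E=25] avail[A=28 B=37 C=57 D=46 E=24] open={R5,R6}
Final available[B] = 37

Answer: 37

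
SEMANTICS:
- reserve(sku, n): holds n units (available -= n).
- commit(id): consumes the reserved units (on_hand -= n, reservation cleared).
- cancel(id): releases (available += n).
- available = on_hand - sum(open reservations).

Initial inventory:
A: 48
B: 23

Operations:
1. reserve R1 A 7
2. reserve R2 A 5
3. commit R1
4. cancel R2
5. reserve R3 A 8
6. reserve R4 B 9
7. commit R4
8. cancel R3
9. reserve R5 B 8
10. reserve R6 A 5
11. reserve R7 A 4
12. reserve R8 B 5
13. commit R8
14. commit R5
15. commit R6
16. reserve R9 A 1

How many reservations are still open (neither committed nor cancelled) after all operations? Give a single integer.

Step 1: reserve R1 A 7 -> on_hand[A=48 B=23] avail[A=41 B=23] open={R1}
Step 2: reserve R2 A 5 -> on_hand[A=48 B=23] avail[A=36 B=23] open={R1,R2}
Step 3: commit R1 -> on_hand[A=41 B=23] avail[A=36 B=23] open={R2}
Step 4: cancel R2 -> on_hand[A=41 B=23] avail[A=41 B=23] open={}
Step 5: reserve R3 A 8 -> on_hand[A=41 B=23] avail[A=33 B=23] open={R3}
Step 6: reserve R4 B 9 -> on_hand[A=41 B=23] avail[A=33 B=14] open={R3,R4}
Step 7: commit R4 -> on_hand[A=41 B=14] avail[A=33 B=14] open={R3}
Step 8: cancel R3 -> on_hand[A=41 B=14] avail[A=41 B=14] open={}
Step 9: reserve R5 B 8 -> on_hand[A=41 B=14] avail[A=41 B=6] open={R5}
Step 10: reserve R6 A 5 -> on_hand[A=41 B=14] avail[A=36 B=6] open={R5,R6}
Step 11: reserve R7 A 4 -> on_hand[A=41 B=14] avail[A=32 B=6] open={R5,R6,R7}
Step 12: reserve R8 B 5 -> on_hand[A=41 B=14] avail[A=32 B=1] open={R5,R6,R7,R8}
Step 13: commit R8 -> on_hand[A=41 B=9] avail[A=32 B=1] open={R5,R6,R7}
Step 14: commit R5 -> on_hand[A=41 B=1] avail[A=32 B=1] open={R6,R7}
Step 15: commit R6 -> on_hand[A=36 B=1] avail[A=32 B=1] open={R7}
Step 16: reserve R9 A 1 -> on_hand[A=36 B=1] avail[A=31 B=1] open={R7,R9}
Open reservations: ['R7', 'R9'] -> 2

Answer: 2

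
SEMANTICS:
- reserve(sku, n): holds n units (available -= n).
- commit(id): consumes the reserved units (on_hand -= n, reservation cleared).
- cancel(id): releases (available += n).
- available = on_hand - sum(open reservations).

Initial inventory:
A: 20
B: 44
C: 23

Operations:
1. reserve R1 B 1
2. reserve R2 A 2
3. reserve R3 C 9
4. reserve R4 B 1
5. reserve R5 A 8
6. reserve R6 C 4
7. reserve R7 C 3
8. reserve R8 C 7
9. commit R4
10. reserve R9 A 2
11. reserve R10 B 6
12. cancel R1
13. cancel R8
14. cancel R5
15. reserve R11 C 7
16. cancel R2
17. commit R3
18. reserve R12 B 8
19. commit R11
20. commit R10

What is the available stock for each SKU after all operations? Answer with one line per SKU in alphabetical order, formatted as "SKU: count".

Step 1: reserve R1 B 1 -> on_hand[A=20 B=44 C=23] avail[A=20 B=43 C=23] open={R1}
Step 2: reserve R2 A 2 -> on_hand[A=20 B=44 C=23] avail[A=18 B=43 C=23] open={R1,R2}
Step 3: reserve R3 C 9 -> on_hand[A=20 B=44 C=23] avail[A=18 B=43 C=14] open={R1,R2,R3}
Step 4: reserve R4 B 1 -> on_hand[A=20 B=44 C=23] avail[A=18 B=42 C=14] open={R1,R2,R3,R4}
Step 5: reserve R5 A 8 -> on_hand[A=20 B=44 C=23] avail[A=10 B=42 C=14] open={R1,R2,R3,R4,R5}
Step 6: reserve R6 C 4 -> on_hand[A=20 B=44 C=23] avail[A=10 B=42 C=10] open={R1,R2,R3,R4,R5,R6}
Step 7: reserve R7 C 3 -> on_hand[A=20 B=44 C=23] avail[A=10 B=42 C=7] open={R1,R2,R3,R4,R5,R6,R7}
Step 8: reserve R8 C 7 -> on_hand[A=20 B=44 C=23] avail[A=10 B=42 C=0] open={R1,R2,R3,R4,R5,R6,R7,R8}
Step 9: commit R4 -> on_hand[A=20 B=43 C=23] avail[A=10 B=42 C=0] open={R1,R2,R3,R5,R6,R7,R8}
Step 10: reserve R9 A 2 -> on_hand[A=20 B=43 C=23] avail[A=8 B=42 C=0] open={R1,R2,R3,R5,R6,R7,R8,R9}
Step 11: reserve R10 B 6 -> on_hand[A=20 B=43 C=23] avail[A=8 B=36 C=0] open={R1,R10,R2,R3,R5,R6,R7,R8,R9}
Step 12: cancel R1 -> on_hand[A=20 B=43 C=23] avail[A=8 B=37 C=0] open={R10,R2,R3,R5,R6,R7,R8,R9}
Step 13: cancel R8 -> on_hand[A=20 B=43 C=23] avail[A=8 B=37 C=7] open={R10,R2,R3,R5,R6,R7,R9}
Step 14: cancel R5 -> on_hand[A=20 B=43 C=23] avail[A=16 B=37 C=7] open={R10,R2,R3,R6,R7,R9}
Step 15: reserve R11 C 7 -> on_hand[A=20 B=43 C=23] avail[A=16 B=37 C=0] open={R10,R11,R2,R3,R6,R7,R9}
Step 16: cancel R2 -> on_hand[A=20 B=43 C=23] avail[A=18 B=37 C=0] open={R10,R11,R3,R6,R7,R9}
Step 17: commit R3 -> on_hand[A=20 B=43 C=14] avail[A=18 B=37 C=0] open={R10,R11,R6,R7,R9}
Step 18: reserve R12 B 8 -> on_hand[A=20 B=43 C=14] avail[A=18 B=29 C=0] open={R10,R11,R12,R6,R7,R9}
Step 19: commit R11 -> on_hand[A=20 B=43 C=7] avail[A=18 B=29 C=0] open={R10,R12,R6,R7,R9}
Step 20: commit R10 -> on_hand[A=20 B=37 C=7] avail[A=18 B=29 C=0] open={R12,R6,R7,R9}

Answer: A: 18
B: 29
C: 0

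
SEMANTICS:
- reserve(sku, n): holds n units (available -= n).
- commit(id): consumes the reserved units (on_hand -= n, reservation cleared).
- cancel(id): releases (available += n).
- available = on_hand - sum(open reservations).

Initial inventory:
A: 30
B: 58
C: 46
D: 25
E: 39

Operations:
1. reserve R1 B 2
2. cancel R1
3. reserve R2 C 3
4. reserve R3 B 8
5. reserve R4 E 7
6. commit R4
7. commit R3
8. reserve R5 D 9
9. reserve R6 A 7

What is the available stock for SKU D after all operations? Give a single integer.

Step 1: reserve R1 B 2 -> on_hand[A=30 B=58 C=46 D=25 E=39] avail[A=30 B=56 C=46 D=25 E=39] open={R1}
Step 2: cancel R1 -> on_hand[A=30 B=58 C=46 D=25 E=39] avail[A=30 B=58 C=46 D=25 E=39] open={}
Step 3: reserve R2 C 3 -> on_hand[A=30 B=58 C=46 D=25 E=39] avail[A=30 B=58 C=43 D=25 E=39] open={R2}
Step 4: reserve R3 B 8 -> on_hand[A=30 B=58 C=46 D=25 E=39] avail[A=30 B=50 C=43 D=25 E=39] open={R2,R3}
Step 5: reserve R4 E 7 -> on_hand[A=30 B=58 C=46 D=25 E=39] avail[A=30 B=50 C=43 D=25 E=32] open={R2,R3,R4}
Step 6: commit R4 -> on_hand[A=30 B=58 C=46 D=25 E=32] avail[A=30 B=50 C=43 D=25 E=32] open={R2,R3}
Step 7: commit R3 -> on_hand[A=30 B=50 C=46 D=25 E=32] avail[A=30 B=50 C=43 D=25 E=32] open={R2}
Step 8: reserve R5 D 9 -> on_hand[A=30 B=50 C=46 D=25 E=32] avail[A=30 B=50 C=43 D=16 E=32] open={R2,R5}
Step 9: reserve R6 A 7 -> on_hand[A=30 B=50 C=46 D=25 E=32] avail[A=23 B=50 C=43 D=16 E=32] open={R2,R5,R6}
Final available[D] = 16

Answer: 16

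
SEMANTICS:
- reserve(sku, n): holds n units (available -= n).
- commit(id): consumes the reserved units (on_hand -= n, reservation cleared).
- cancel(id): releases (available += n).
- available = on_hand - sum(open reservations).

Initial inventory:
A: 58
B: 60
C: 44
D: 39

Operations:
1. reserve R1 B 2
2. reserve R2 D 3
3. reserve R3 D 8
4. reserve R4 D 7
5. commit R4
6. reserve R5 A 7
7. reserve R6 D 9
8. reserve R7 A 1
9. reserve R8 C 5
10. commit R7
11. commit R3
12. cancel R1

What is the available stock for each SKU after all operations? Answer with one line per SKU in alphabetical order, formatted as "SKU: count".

Answer: A: 50
B: 60
C: 39
D: 12

Derivation:
Step 1: reserve R1 B 2 -> on_hand[A=58 B=60 C=44 D=39] avail[A=58 B=58 C=44 D=39] open={R1}
Step 2: reserve R2 D 3 -> on_hand[A=58 B=60 C=44 D=39] avail[A=58 B=58 C=44 D=36] open={R1,R2}
Step 3: reserve R3 D 8 -> on_hand[A=58 B=60 C=44 D=39] avail[A=58 B=58 C=44 D=28] open={R1,R2,R3}
Step 4: reserve R4 D 7 -> on_hand[A=58 B=60 C=44 D=39] avail[A=58 B=58 C=44 D=21] open={R1,R2,R3,R4}
Step 5: commit R4 -> on_hand[A=58 B=60 C=44 D=32] avail[A=58 B=58 C=44 D=21] open={R1,R2,R3}
Step 6: reserve R5 A 7 -> on_hand[A=58 B=60 C=44 D=32] avail[A=51 B=58 C=44 D=21] open={R1,R2,R3,R5}
Step 7: reserve R6 D 9 -> on_hand[A=58 B=60 C=44 D=32] avail[A=51 B=58 C=44 D=12] open={R1,R2,R3,R5,R6}
Step 8: reserve R7 A 1 -> on_hand[A=58 B=60 C=44 D=32] avail[A=50 B=58 C=44 D=12] open={R1,R2,R3,R5,R6,R7}
Step 9: reserve R8 C 5 -> on_hand[A=58 B=60 C=44 D=32] avail[A=50 B=58 C=39 D=12] open={R1,R2,R3,R5,R6,R7,R8}
Step 10: commit R7 -> on_hand[A=57 B=60 C=44 D=32] avail[A=50 B=58 C=39 D=12] open={R1,R2,R3,R5,R6,R8}
Step 11: commit R3 -> on_hand[A=57 B=60 C=44 D=24] avail[A=50 B=58 C=39 D=12] open={R1,R2,R5,R6,R8}
Step 12: cancel R1 -> on_hand[A=57 B=60 C=44 D=24] avail[A=50 B=60 C=39 D=12] open={R2,R5,R6,R8}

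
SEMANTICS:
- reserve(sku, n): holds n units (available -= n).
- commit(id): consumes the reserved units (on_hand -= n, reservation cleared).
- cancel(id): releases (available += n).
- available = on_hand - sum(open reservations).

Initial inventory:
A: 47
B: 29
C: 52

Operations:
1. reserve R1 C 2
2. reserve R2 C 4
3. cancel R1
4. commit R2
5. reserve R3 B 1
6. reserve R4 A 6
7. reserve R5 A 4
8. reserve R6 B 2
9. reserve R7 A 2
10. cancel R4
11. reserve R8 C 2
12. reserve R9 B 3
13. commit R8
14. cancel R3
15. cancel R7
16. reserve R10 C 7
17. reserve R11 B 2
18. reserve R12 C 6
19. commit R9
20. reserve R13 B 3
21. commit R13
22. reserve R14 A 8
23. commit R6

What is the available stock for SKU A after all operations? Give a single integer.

Answer: 35

Derivation:
Step 1: reserve R1 C 2 -> on_hand[A=47 B=29 C=52] avail[A=47 B=29 C=50] open={R1}
Step 2: reserve R2 C 4 -> on_hand[A=47 B=29 C=52] avail[A=47 B=29 C=46] open={R1,R2}
Step 3: cancel R1 -> on_hand[A=47 B=29 C=52] avail[A=47 B=29 C=48] open={R2}
Step 4: commit R2 -> on_hand[A=47 B=29 C=48] avail[A=47 B=29 C=48] open={}
Step 5: reserve R3 B 1 -> on_hand[A=47 B=29 C=48] avail[A=47 B=28 C=48] open={R3}
Step 6: reserve R4 A 6 -> on_hand[A=47 B=29 C=48] avail[A=41 B=28 C=48] open={R3,R4}
Step 7: reserve R5 A 4 -> on_hand[A=47 B=29 C=48] avail[A=37 B=28 C=48] open={R3,R4,R5}
Step 8: reserve R6 B 2 -> on_hand[A=47 B=29 C=48] avail[A=37 B=26 C=48] open={R3,R4,R5,R6}
Step 9: reserve R7 A 2 -> on_hand[A=47 B=29 C=48] avail[A=35 B=26 C=48] open={R3,R4,R5,R6,R7}
Step 10: cancel R4 -> on_hand[A=47 B=29 C=48] avail[A=41 B=26 C=48] open={R3,R5,R6,R7}
Step 11: reserve R8 C 2 -> on_hand[A=47 B=29 C=48] avail[A=41 B=26 C=46] open={R3,R5,R6,R7,R8}
Step 12: reserve R9 B 3 -> on_hand[A=47 B=29 C=48] avail[A=41 B=23 C=46] open={R3,R5,R6,R7,R8,R9}
Step 13: commit R8 -> on_hand[A=47 B=29 C=46] avail[A=41 B=23 C=46] open={R3,R5,R6,R7,R9}
Step 14: cancel R3 -> on_hand[A=47 B=29 C=46] avail[A=41 B=24 C=46] open={R5,R6,R7,R9}
Step 15: cancel R7 -> on_hand[A=47 B=29 C=46] avail[A=43 B=24 C=46] open={R5,R6,R9}
Step 16: reserve R10 C 7 -> on_hand[A=47 B=29 C=46] avail[A=43 B=24 C=39] open={R10,R5,R6,R9}
Step 17: reserve R11 B 2 -> on_hand[A=47 B=29 C=46] avail[A=43 B=22 C=39] open={R10,R11,R5,R6,R9}
Step 18: reserve R12 C 6 -> on_hand[A=47 B=29 C=46] avail[A=43 B=22 C=33] open={R10,R11,R12,R5,R6,R9}
Step 19: commit R9 -> on_hand[A=47 B=26 C=46] avail[A=43 B=22 C=33] open={R10,R11,R12,R5,R6}
Step 20: reserve R13 B 3 -> on_hand[A=47 B=26 C=46] avail[A=43 B=19 C=33] open={R10,R11,R12,R13,R5,R6}
Step 21: commit R13 -> on_hand[A=47 B=23 C=46] avail[A=43 B=19 C=33] open={R10,R11,R12,R5,R6}
Step 22: reserve R14 A 8 -> on_hand[A=47 B=23 C=46] avail[A=35 B=19 C=33] open={R10,R11,R12,R14,R5,R6}
Step 23: commit R6 -> on_hand[A=47 B=21 C=46] avail[A=35 B=19 C=33] open={R10,R11,R12,R14,R5}
Final available[A] = 35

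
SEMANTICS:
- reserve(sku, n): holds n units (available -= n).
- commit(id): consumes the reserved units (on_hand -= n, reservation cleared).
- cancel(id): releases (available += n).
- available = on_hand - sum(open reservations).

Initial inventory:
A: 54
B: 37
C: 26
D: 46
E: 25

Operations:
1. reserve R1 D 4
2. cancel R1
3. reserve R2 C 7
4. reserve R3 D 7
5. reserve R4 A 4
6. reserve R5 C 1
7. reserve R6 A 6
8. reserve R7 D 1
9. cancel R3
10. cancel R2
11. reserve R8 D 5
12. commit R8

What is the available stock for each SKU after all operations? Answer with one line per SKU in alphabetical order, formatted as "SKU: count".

Answer: A: 44
B: 37
C: 25
D: 40
E: 25

Derivation:
Step 1: reserve R1 D 4 -> on_hand[A=54 B=37 C=26 D=46 E=25] avail[A=54 B=37 C=26 D=42 E=25] open={R1}
Step 2: cancel R1 -> on_hand[A=54 B=37 C=26 D=46 E=25] avail[A=54 B=37 C=26 D=46 E=25] open={}
Step 3: reserve R2 C 7 -> on_hand[A=54 B=37 C=26 D=46 E=25] avail[A=54 B=37 C=19 D=46 E=25] open={R2}
Step 4: reserve R3 D 7 -> on_hand[A=54 B=37 C=26 D=46 E=25] avail[A=54 B=37 C=19 D=39 E=25] open={R2,R3}
Step 5: reserve R4 A 4 -> on_hand[A=54 B=37 C=26 D=46 E=25] avail[A=50 B=37 C=19 D=39 E=25] open={R2,R3,R4}
Step 6: reserve R5 C 1 -> on_hand[A=54 B=37 C=26 D=46 E=25] avail[A=50 B=37 C=18 D=39 E=25] open={R2,R3,R4,R5}
Step 7: reserve R6 A 6 -> on_hand[A=54 B=37 C=26 D=46 E=25] avail[A=44 B=37 C=18 D=39 E=25] open={R2,R3,R4,R5,R6}
Step 8: reserve R7 D 1 -> on_hand[A=54 B=37 C=26 D=46 E=25] avail[A=44 B=37 C=18 D=38 E=25] open={R2,R3,R4,R5,R6,R7}
Step 9: cancel R3 -> on_hand[A=54 B=37 C=26 D=46 E=25] avail[A=44 B=37 C=18 D=45 E=25] open={R2,R4,R5,R6,R7}
Step 10: cancel R2 -> on_hand[A=54 B=37 C=26 D=46 E=25] avail[A=44 B=37 C=25 D=45 E=25] open={R4,R5,R6,R7}
Step 11: reserve R8 D 5 -> on_hand[A=54 B=37 C=26 D=46 E=25] avail[A=44 B=37 C=25 D=40 E=25] open={R4,R5,R6,R7,R8}
Step 12: commit R8 -> on_hand[A=54 B=37 C=26 D=41 E=25] avail[A=44 B=37 C=25 D=40 E=25] open={R4,R5,R6,R7}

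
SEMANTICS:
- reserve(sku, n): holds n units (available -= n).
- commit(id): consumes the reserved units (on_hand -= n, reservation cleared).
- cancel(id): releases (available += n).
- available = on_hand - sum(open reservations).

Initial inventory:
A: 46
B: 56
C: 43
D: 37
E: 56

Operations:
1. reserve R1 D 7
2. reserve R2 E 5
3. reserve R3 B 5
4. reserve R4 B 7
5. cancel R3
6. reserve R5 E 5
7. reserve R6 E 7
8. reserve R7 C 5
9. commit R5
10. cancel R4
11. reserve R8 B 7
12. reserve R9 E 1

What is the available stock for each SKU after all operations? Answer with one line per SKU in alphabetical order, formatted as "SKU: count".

Step 1: reserve R1 D 7 -> on_hand[A=46 B=56 C=43 D=37 E=56] avail[A=46 B=56 C=43 D=30 E=56] open={R1}
Step 2: reserve R2 E 5 -> on_hand[A=46 B=56 C=43 D=37 E=56] avail[A=46 B=56 C=43 D=30 E=51] open={R1,R2}
Step 3: reserve R3 B 5 -> on_hand[A=46 B=56 C=43 D=37 E=56] avail[A=46 B=51 C=43 D=30 E=51] open={R1,R2,R3}
Step 4: reserve R4 B 7 -> on_hand[A=46 B=56 C=43 D=37 E=56] avail[A=46 B=44 C=43 D=30 E=51] open={R1,R2,R3,R4}
Step 5: cancel R3 -> on_hand[A=46 B=56 C=43 D=37 E=56] avail[A=46 B=49 C=43 D=30 E=51] open={R1,R2,R4}
Step 6: reserve R5 E 5 -> on_hand[A=46 B=56 C=43 D=37 E=56] avail[A=46 B=49 C=43 D=30 E=46] open={R1,R2,R4,R5}
Step 7: reserve R6 E 7 -> on_hand[A=46 B=56 C=43 D=37 E=56] avail[A=46 B=49 C=43 D=30 E=39] open={R1,R2,R4,R5,R6}
Step 8: reserve R7 C 5 -> on_hand[A=46 B=56 C=43 D=37 E=56] avail[A=46 B=49 C=38 D=30 E=39] open={R1,R2,R4,R5,R6,R7}
Step 9: commit R5 -> on_hand[A=46 B=56 C=43 D=37 E=51] avail[A=46 B=49 C=38 D=30 E=39] open={R1,R2,R4,R6,R7}
Step 10: cancel R4 -> on_hand[A=46 B=56 C=43 D=37 E=51] avail[A=46 B=56 C=38 D=30 E=39] open={R1,R2,R6,R7}
Step 11: reserve R8 B 7 -> on_hand[A=46 B=56 C=43 D=37 E=51] avail[A=46 B=49 C=38 D=30 E=39] open={R1,R2,R6,R7,R8}
Step 12: reserve R9 E 1 -> on_hand[A=46 B=56 C=43 D=37 E=51] avail[A=46 B=49 C=38 D=30 E=38] open={R1,R2,R6,R7,R8,R9}

Answer: A: 46
B: 49
C: 38
D: 30
E: 38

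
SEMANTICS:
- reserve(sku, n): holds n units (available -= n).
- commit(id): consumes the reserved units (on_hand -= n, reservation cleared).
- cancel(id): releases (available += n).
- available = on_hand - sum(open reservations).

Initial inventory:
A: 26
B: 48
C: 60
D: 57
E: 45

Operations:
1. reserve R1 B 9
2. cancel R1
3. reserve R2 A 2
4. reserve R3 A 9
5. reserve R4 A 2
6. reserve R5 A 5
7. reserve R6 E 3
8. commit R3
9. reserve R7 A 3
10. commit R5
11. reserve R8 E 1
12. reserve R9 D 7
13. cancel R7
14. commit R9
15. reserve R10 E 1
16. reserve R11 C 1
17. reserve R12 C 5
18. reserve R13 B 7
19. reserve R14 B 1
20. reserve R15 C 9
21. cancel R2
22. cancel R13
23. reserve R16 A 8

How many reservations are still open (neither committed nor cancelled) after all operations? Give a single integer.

Answer: 9

Derivation:
Step 1: reserve R1 B 9 -> on_hand[A=26 B=48 C=60 D=57 E=45] avail[A=26 B=39 C=60 D=57 E=45] open={R1}
Step 2: cancel R1 -> on_hand[A=26 B=48 C=60 D=57 E=45] avail[A=26 B=48 C=60 D=57 E=45] open={}
Step 3: reserve R2 A 2 -> on_hand[A=26 B=48 C=60 D=57 E=45] avail[A=24 B=48 C=60 D=57 E=45] open={R2}
Step 4: reserve R3 A 9 -> on_hand[A=26 B=48 C=60 D=57 E=45] avail[A=15 B=48 C=60 D=57 E=45] open={R2,R3}
Step 5: reserve R4 A 2 -> on_hand[A=26 B=48 C=60 D=57 E=45] avail[A=13 B=48 C=60 D=57 E=45] open={R2,R3,R4}
Step 6: reserve R5 A 5 -> on_hand[A=26 B=48 C=60 D=57 E=45] avail[A=8 B=48 C=60 D=57 E=45] open={R2,R3,R4,R5}
Step 7: reserve R6 E 3 -> on_hand[A=26 B=48 C=60 D=57 E=45] avail[A=8 B=48 C=60 D=57 E=42] open={R2,R3,R4,R5,R6}
Step 8: commit R3 -> on_hand[A=17 B=48 C=60 D=57 E=45] avail[A=8 B=48 C=60 D=57 E=42] open={R2,R4,R5,R6}
Step 9: reserve R7 A 3 -> on_hand[A=17 B=48 C=60 D=57 E=45] avail[A=5 B=48 C=60 D=57 E=42] open={R2,R4,R5,R6,R7}
Step 10: commit R5 -> on_hand[A=12 B=48 C=60 D=57 E=45] avail[A=5 B=48 C=60 D=57 E=42] open={R2,R4,R6,R7}
Step 11: reserve R8 E 1 -> on_hand[A=12 B=48 C=60 D=57 E=45] avail[A=5 B=48 C=60 D=57 E=41] open={R2,R4,R6,R7,R8}
Step 12: reserve R9 D 7 -> on_hand[A=12 B=48 C=60 D=57 E=45] avail[A=5 B=48 C=60 D=50 E=41] open={R2,R4,R6,R7,R8,R9}
Step 13: cancel R7 -> on_hand[A=12 B=48 C=60 D=57 E=45] avail[A=8 B=48 C=60 D=50 E=41] open={R2,R4,R6,R8,R9}
Step 14: commit R9 -> on_hand[A=12 B=48 C=60 D=50 E=45] avail[A=8 B=48 C=60 D=50 E=41] open={R2,R4,R6,R8}
Step 15: reserve R10 E 1 -> on_hand[A=12 B=48 C=60 D=50 E=45] avail[A=8 B=48 C=60 D=50 E=40] open={R10,R2,R4,R6,R8}
Step 16: reserve R11 C 1 -> on_hand[A=12 B=48 C=60 D=50 E=45] avail[A=8 B=48 C=59 D=50 E=40] open={R10,R11,R2,R4,R6,R8}
Step 17: reserve R12 C 5 -> on_hand[A=12 B=48 C=60 D=50 E=45] avail[A=8 B=48 C=54 D=50 E=40] open={R10,R11,R12,R2,R4,R6,R8}
Step 18: reserve R13 B 7 -> on_hand[A=12 B=48 C=60 D=50 E=45] avail[A=8 B=41 C=54 D=50 E=40] open={R10,R11,R12,R13,R2,R4,R6,R8}
Step 19: reserve R14 B 1 -> on_hand[A=12 B=48 C=60 D=50 E=45] avail[A=8 B=40 C=54 D=50 E=40] open={R10,R11,R12,R13,R14,R2,R4,R6,R8}
Step 20: reserve R15 C 9 -> on_hand[A=12 B=48 C=60 D=50 E=45] avail[A=8 B=40 C=45 D=50 E=40] open={R10,R11,R12,R13,R14,R15,R2,R4,R6,R8}
Step 21: cancel R2 -> on_hand[A=12 B=48 C=60 D=50 E=45] avail[A=10 B=40 C=45 D=50 E=40] open={R10,R11,R12,R13,R14,R15,R4,R6,R8}
Step 22: cancel R13 -> on_hand[A=12 B=48 C=60 D=50 E=45] avail[A=10 B=47 C=45 D=50 E=40] open={R10,R11,R12,R14,R15,R4,R6,R8}
Step 23: reserve R16 A 8 -> on_hand[A=12 B=48 C=60 D=50 E=45] avail[A=2 B=47 C=45 D=50 E=40] open={R10,R11,R12,R14,R15,R16,R4,R6,R8}
Open reservations: ['R10', 'R11', 'R12', 'R14', 'R15', 'R16', 'R4', 'R6', 'R8'] -> 9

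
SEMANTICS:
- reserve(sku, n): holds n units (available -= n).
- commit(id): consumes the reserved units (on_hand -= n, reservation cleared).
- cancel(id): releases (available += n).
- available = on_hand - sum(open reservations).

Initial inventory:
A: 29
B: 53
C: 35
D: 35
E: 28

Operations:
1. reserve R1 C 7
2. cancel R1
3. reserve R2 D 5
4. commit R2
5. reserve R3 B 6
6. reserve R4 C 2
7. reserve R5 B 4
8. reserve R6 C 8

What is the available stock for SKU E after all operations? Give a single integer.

Step 1: reserve R1 C 7 -> on_hand[A=29 B=53 C=35 D=35 E=28] avail[A=29 B=53 C=28 D=35 E=28] open={R1}
Step 2: cancel R1 -> on_hand[A=29 B=53 C=35 D=35 E=28] avail[A=29 B=53 C=35 D=35 E=28] open={}
Step 3: reserve R2 D 5 -> on_hand[A=29 B=53 C=35 D=35 E=28] avail[A=29 B=53 C=35 D=30 E=28] open={R2}
Step 4: commit R2 -> on_hand[A=29 B=53 C=35 D=30 E=28] avail[A=29 B=53 C=35 D=30 E=28] open={}
Step 5: reserve R3 B 6 -> on_hand[A=29 B=53 C=35 D=30 E=28] avail[A=29 B=47 C=35 D=30 E=28] open={R3}
Step 6: reserve R4 C 2 -> on_hand[A=29 B=53 C=35 D=30 E=28] avail[A=29 B=47 C=33 D=30 E=28] open={R3,R4}
Step 7: reserve R5 B 4 -> on_hand[A=29 B=53 C=35 D=30 E=28] avail[A=29 B=43 C=33 D=30 E=28] open={R3,R4,R5}
Step 8: reserve R6 C 8 -> on_hand[A=29 B=53 C=35 D=30 E=28] avail[A=29 B=43 C=25 D=30 E=28] open={R3,R4,R5,R6}
Final available[E] = 28

Answer: 28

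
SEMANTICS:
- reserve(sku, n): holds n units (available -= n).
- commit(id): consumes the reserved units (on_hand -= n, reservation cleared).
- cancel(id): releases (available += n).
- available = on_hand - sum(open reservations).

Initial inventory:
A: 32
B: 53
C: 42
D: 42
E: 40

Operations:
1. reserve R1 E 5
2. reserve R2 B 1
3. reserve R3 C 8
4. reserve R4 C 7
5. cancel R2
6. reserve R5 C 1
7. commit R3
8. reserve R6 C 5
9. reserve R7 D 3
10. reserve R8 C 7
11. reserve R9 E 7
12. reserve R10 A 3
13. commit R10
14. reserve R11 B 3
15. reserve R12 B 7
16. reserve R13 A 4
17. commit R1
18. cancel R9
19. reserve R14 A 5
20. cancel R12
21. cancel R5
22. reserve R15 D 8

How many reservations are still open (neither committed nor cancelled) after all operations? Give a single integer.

Step 1: reserve R1 E 5 -> on_hand[A=32 B=53 C=42 D=42 E=40] avail[A=32 B=53 C=42 D=42 E=35] open={R1}
Step 2: reserve R2 B 1 -> on_hand[A=32 B=53 C=42 D=42 E=40] avail[A=32 B=52 C=42 D=42 E=35] open={R1,R2}
Step 3: reserve R3 C 8 -> on_hand[A=32 B=53 C=42 D=42 E=40] avail[A=32 B=52 C=34 D=42 E=35] open={R1,R2,R3}
Step 4: reserve R4 C 7 -> on_hand[A=32 B=53 C=42 D=42 E=40] avail[A=32 B=52 C=27 D=42 E=35] open={R1,R2,R3,R4}
Step 5: cancel R2 -> on_hand[A=32 B=53 C=42 D=42 E=40] avail[A=32 B=53 C=27 D=42 E=35] open={R1,R3,R4}
Step 6: reserve R5 C 1 -> on_hand[A=32 B=53 C=42 D=42 E=40] avail[A=32 B=53 C=26 D=42 E=35] open={R1,R3,R4,R5}
Step 7: commit R3 -> on_hand[A=32 B=53 C=34 D=42 E=40] avail[A=32 B=53 C=26 D=42 E=35] open={R1,R4,R5}
Step 8: reserve R6 C 5 -> on_hand[A=32 B=53 C=34 D=42 E=40] avail[A=32 B=53 C=21 D=42 E=35] open={R1,R4,R5,R6}
Step 9: reserve R7 D 3 -> on_hand[A=32 B=53 C=34 D=42 E=40] avail[A=32 B=53 C=21 D=39 E=35] open={R1,R4,R5,R6,R7}
Step 10: reserve R8 C 7 -> on_hand[A=32 B=53 C=34 D=42 E=40] avail[A=32 B=53 C=14 D=39 E=35] open={R1,R4,R5,R6,R7,R8}
Step 11: reserve R9 E 7 -> on_hand[A=32 B=53 C=34 D=42 E=40] avail[A=32 B=53 C=14 D=39 E=28] open={R1,R4,R5,R6,R7,R8,R9}
Step 12: reserve R10 A 3 -> on_hand[A=32 B=53 C=34 D=42 E=40] avail[A=29 B=53 C=14 D=39 E=28] open={R1,R10,R4,R5,R6,R7,R8,R9}
Step 13: commit R10 -> on_hand[A=29 B=53 C=34 D=42 E=40] avail[A=29 B=53 C=14 D=39 E=28] open={R1,R4,R5,R6,R7,R8,R9}
Step 14: reserve R11 B 3 -> on_hand[A=29 B=53 C=34 D=42 E=40] avail[A=29 B=50 C=14 D=39 E=28] open={R1,R11,R4,R5,R6,R7,R8,R9}
Step 15: reserve R12 B 7 -> on_hand[A=29 B=53 C=34 D=42 E=40] avail[A=29 B=43 C=14 D=39 E=28] open={R1,R11,R12,R4,R5,R6,R7,R8,R9}
Step 16: reserve R13 A 4 -> on_hand[A=29 B=53 C=34 D=42 E=40] avail[A=25 B=43 C=14 D=39 E=28] open={R1,R11,R12,R13,R4,R5,R6,R7,R8,R9}
Step 17: commit R1 -> on_hand[A=29 B=53 C=34 D=42 E=35] avail[A=25 B=43 C=14 D=39 E=28] open={R11,R12,R13,R4,R5,R6,R7,R8,R9}
Step 18: cancel R9 -> on_hand[A=29 B=53 C=34 D=42 E=35] avail[A=25 B=43 C=14 D=39 E=35] open={R11,R12,R13,R4,R5,R6,R7,R8}
Step 19: reserve R14 A 5 -> on_hand[A=29 B=53 C=34 D=42 E=35] avail[A=20 B=43 C=14 D=39 E=35] open={R11,R12,R13,R14,R4,R5,R6,R7,R8}
Step 20: cancel R12 -> on_hand[A=29 B=53 C=34 D=42 E=35] avail[A=20 B=50 C=14 D=39 E=35] open={R11,R13,R14,R4,R5,R6,R7,R8}
Step 21: cancel R5 -> on_hand[A=29 B=53 C=34 D=42 E=35] avail[A=20 B=50 C=15 D=39 E=35] open={R11,R13,R14,R4,R6,R7,R8}
Step 22: reserve R15 D 8 -> on_hand[A=29 B=53 C=34 D=42 E=35] avail[A=20 B=50 C=15 D=31 E=35] open={R11,R13,R14,R15,R4,R6,R7,R8}
Open reservations: ['R11', 'R13', 'R14', 'R15', 'R4', 'R6', 'R7', 'R8'] -> 8

Answer: 8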